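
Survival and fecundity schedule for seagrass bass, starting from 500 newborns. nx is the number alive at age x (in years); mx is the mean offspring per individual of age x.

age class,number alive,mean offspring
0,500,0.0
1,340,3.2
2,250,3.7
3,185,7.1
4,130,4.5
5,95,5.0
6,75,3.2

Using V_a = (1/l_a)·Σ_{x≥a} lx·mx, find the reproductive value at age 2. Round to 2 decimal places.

lx = nx/n0 = nx/500: 1, 0.68, 0.5, 0.37, 0.26, 0.19, 0.15
lx·mx for x ≥ 2: 1.85, 2.627, 1.17, 0.95, 0.48 → sum = 7.077
V_2 = 7.077 / l_2 = 7.077 / 0.5 = 14.154 → 14.15

14.15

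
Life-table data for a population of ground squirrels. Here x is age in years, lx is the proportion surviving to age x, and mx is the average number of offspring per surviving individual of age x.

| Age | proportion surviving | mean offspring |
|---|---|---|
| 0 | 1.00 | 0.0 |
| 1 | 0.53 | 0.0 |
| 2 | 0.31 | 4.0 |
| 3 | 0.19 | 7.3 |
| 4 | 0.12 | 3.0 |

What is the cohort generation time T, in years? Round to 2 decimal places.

lx·mx: 0, 0, 1.24, 1.387, 0.36 → R0 = 2.987
x·lx·mx: 0, 0, 2.48, 4.161, 1.44 → Σ = 8.081
T = 8.081 / 2.987 = 2.70539… → 2.71

2.71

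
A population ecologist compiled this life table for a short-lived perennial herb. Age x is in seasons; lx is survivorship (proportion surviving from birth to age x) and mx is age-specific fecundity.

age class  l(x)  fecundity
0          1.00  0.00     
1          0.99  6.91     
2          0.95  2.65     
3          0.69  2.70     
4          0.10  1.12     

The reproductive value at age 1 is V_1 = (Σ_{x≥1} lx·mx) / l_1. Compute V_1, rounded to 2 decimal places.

11.45

lx·mx for x ≥ 1: 6.8409, 2.5175, 1.863, 0.112 → sum = 11.3334
V_1 = 11.3334 / l_1 = 11.3334 / 0.99 = 11.447879… → 11.45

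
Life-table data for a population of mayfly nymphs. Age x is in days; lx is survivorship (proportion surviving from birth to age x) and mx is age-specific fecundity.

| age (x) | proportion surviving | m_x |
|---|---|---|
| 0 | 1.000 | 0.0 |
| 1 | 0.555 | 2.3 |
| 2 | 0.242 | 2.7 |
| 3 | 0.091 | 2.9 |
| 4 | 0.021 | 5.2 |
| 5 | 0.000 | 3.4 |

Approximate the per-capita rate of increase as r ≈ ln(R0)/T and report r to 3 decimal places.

0.504

R0 = Σ lx·mx = 0 + 1.2765 + 0.6534 + 0.2639 + 0.1092 + 0 = 2.303
Σ x·lx·mx = 3.8118; T = 3.8118/2.303 = 1.65515…
r ≈ ln(R0)/T = ln(2.303)/1.65515… = 0.50401… → 0.504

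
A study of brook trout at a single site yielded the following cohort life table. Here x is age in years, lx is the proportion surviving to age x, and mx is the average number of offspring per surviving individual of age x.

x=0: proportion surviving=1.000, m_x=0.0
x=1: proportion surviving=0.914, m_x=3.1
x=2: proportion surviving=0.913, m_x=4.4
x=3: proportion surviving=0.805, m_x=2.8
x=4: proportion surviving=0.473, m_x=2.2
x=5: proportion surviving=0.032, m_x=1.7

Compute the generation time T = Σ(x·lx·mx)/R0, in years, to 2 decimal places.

2.16

lx·mx: 0, 2.8334, 4.0172, 2.254, 1.0406, 0.0544 → R0 = 10.1996
x·lx·mx: 0, 2.8334, 8.0344, 6.762, 4.1624, 0.272 → Σ = 22.0642
T = 22.0642 / 10.1996 = 2.163242… → 2.16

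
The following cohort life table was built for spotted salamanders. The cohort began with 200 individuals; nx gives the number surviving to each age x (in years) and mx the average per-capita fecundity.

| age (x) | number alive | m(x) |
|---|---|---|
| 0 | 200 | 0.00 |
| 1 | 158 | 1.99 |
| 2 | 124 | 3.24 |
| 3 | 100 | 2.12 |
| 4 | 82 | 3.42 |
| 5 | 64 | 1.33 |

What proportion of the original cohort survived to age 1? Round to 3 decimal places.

0.790

l_1 = n_1/n_0 = 158/200 = 0.79 → 0.790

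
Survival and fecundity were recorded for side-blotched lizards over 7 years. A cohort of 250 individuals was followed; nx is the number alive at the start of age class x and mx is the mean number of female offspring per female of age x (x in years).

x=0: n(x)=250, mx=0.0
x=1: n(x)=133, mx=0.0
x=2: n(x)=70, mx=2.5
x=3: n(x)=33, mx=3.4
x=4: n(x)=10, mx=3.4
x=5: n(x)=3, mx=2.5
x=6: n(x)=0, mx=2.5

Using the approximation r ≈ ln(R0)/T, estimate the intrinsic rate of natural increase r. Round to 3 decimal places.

0.105

lx = nx/n0 = nx/250: 1, 0.532, 0.28, 0.132, 0.04, 0.012, 0
R0 = Σ lx·mx = 0 + 0 + 0.7 + 0.4488 + 0.136 + 0.03 + 0 = 1.3148
Σ x·lx·mx = 3.4404; T = 3.4404/1.3148 = 2.61667…
r ≈ ln(R0)/T = ln(1.3148)/2.61667… = 0.10459… → 0.105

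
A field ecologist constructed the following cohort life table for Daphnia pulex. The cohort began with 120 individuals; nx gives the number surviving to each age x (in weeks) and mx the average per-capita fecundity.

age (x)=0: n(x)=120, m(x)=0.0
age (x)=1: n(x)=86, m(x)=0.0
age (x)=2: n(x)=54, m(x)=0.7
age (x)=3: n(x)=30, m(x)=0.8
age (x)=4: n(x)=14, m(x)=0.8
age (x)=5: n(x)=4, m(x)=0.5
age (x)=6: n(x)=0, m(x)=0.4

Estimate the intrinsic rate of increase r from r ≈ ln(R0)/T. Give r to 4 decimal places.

-0.1742

lx = nx/n0 = nx/120: 1, 0.71667…, 0.45, 0.25, 0.11667…, 0.03333…, 0
R0 = Σ lx·mx = 0 + 0 + 0.315 + 0.2 + 0.09333… + 0.01667… + 0 = 0.625…
Σ x·lx·mx = 1.686667…; T = 1.686667…/0.625… = 2.69867…
r ≈ ln(R0)/T = ln(0.625…)/2.69867… = -0.174161… → -0.1742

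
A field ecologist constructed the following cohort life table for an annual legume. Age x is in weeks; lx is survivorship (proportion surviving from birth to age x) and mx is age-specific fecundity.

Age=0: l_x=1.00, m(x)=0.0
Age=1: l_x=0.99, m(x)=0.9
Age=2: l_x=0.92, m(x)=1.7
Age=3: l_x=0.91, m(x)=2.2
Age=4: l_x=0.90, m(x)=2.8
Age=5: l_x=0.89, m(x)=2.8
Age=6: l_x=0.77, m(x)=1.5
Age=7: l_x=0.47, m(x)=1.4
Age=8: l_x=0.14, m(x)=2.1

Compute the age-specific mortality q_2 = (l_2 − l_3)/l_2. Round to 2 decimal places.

0.01

q_2 = (l_2 − l_3) / l_2 = (0.92 − 0.91) / 0.92
     = 0.01 / 0.92 = 0.01087… → 0.01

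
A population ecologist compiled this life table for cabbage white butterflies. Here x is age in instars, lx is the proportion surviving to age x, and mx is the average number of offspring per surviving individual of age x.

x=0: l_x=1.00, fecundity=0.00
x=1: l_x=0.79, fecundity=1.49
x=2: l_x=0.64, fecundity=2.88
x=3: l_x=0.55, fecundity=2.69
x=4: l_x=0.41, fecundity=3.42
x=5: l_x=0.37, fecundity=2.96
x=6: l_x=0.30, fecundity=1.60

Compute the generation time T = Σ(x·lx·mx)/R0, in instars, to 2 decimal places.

lx·mx: 0, 1.1771, 1.8432, 1.4795, 1.4022, 1.0952, 0.48 → R0 = 7.4772
x·lx·mx: 0, 1.1771, 3.6864, 4.4385, 5.6088, 5.476, 2.88 → Σ = 23.2668
T = 23.2668 / 7.4772 = 3.1117… → 3.11

3.11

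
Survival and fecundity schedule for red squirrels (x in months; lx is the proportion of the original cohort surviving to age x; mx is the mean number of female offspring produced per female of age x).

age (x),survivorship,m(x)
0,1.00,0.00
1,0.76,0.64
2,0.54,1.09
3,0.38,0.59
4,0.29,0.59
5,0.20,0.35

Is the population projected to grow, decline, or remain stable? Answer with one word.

growing

R0 = Σ lx·mx = 0 + 0.4864 + 0.5886 + 0.2242 + 0.1711 + 0.07 = 1.5403
R0 > 1, so the population is growing.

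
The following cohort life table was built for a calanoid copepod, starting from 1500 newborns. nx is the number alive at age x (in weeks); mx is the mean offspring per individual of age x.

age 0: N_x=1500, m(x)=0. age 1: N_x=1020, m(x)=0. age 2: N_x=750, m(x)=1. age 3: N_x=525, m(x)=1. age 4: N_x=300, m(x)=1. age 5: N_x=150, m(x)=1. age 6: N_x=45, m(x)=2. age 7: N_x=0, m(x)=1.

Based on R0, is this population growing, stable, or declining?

growing

lx = nx/n0 = nx/1500: 1, 0.68, 0.5, 0.35, 0.2, 0.1, 0.03, 0
R0 = Σ lx·mx = 0 + 0 + 0.5 + 0.35 + 0.2 + 0.1 + 0.06 + 0 = 1.21
R0 > 1, so the population is growing.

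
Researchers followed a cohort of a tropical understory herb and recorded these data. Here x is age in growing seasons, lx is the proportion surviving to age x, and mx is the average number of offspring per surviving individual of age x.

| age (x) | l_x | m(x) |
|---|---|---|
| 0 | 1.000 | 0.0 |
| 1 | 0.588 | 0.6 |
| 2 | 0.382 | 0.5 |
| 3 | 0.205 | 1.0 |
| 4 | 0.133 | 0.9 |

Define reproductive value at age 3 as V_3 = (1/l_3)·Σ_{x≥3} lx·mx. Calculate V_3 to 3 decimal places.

1.584

lx·mx for x ≥ 3: 0.205, 0.1197 → sum = 0.3247
V_3 = 0.3247 / l_3 = 0.3247 / 0.205 = 1.583902… → 1.584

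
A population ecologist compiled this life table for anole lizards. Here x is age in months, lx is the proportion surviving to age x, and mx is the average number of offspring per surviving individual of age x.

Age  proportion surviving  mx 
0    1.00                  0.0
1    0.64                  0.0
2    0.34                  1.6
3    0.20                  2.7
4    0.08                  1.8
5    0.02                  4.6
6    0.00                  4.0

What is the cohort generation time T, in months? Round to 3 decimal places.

2.836

lx·mx: 0, 0, 0.544, 0.54, 0.144, 0.092, 0 → R0 = 1.32
x·lx·mx: 0, 0, 1.088, 1.62, 0.576, 0.46, 0 → Σ = 3.744
T = 3.744 / 1.32 = 2.836364… → 2.836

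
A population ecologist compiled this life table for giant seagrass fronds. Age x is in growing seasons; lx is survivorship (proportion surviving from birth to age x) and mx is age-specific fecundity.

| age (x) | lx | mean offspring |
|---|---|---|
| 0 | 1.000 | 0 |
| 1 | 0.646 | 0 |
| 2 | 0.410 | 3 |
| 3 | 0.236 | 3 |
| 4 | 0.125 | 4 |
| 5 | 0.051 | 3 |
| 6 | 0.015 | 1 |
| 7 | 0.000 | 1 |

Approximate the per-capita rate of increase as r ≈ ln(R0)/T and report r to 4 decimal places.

R0 = Σ lx·mx = 0 + 0 + 1.23 + 0.708 + 0.5 + 0.153 + 0.015 + 0 = 2.606
Σ x·lx·mx = 7.439; T = 7.439/2.606 = 2.85457…
r ≈ ln(R0)/T = ln(2.606)/2.85457… = 0.335538… → 0.3355

0.3355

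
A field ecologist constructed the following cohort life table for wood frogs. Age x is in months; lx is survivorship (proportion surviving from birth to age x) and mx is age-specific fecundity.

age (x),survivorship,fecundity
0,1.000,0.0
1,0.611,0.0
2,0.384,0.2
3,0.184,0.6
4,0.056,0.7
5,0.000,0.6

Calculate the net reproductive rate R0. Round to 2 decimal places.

lx·mx by age: 0, 0, 0.0768, 0.1104, 0.0392, 0
R0 = Σ lx·mx = 0.2264 → 0.23

0.23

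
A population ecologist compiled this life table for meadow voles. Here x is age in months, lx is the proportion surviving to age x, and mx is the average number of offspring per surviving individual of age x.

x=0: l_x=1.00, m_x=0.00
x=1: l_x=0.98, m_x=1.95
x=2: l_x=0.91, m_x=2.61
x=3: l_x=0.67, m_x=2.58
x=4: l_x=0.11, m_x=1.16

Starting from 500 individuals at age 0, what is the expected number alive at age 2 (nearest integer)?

Expected survivors = N0 · l_2 = 500 × 0.91 = 455 → 455

455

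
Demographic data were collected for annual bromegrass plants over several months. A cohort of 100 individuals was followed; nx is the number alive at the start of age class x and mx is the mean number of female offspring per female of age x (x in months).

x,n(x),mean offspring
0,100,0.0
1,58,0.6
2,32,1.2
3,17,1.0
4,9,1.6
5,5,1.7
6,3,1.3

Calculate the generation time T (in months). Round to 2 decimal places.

lx = nx/n0 = nx/100: 1, 0.58, 0.32, 0.17, 0.09, 0.05, 0.03
lx·mx: 0, 0.348, 0.384, 0.17, 0.144, 0.085, 0.039 → R0 = 1.17
x·lx·mx: 0, 0.348, 0.768, 0.51, 0.576, 0.425, 0.234 → Σ = 2.861
T = 2.861 / 1.17 = 2.445299… → 2.45

2.45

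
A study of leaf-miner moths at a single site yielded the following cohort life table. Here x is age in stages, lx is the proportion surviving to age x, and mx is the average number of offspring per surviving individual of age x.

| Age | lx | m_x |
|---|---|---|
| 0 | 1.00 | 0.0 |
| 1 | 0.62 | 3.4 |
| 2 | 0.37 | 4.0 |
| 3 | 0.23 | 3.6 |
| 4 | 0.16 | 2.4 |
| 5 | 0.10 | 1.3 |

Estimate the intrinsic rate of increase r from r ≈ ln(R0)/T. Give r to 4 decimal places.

R0 = Σ lx·mx = 0 + 2.108 + 1.48 + 0.828 + 0.384 + 0.13 = 4.93
Σ x·lx·mx = 9.738; T = 9.738/4.93 = 1.97525…
r ≈ ln(R0)/T = ln(4.93)/1.97525… = 0.807663… → 0.8077

0.8077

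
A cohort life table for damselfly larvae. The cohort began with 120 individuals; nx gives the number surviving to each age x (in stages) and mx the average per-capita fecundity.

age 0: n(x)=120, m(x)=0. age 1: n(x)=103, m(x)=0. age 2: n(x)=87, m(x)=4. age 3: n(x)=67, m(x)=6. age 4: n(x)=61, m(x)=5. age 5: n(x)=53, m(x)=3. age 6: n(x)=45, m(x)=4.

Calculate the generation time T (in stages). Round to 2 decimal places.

lx = nx/n0 = nx/120: 1, 0.85833…, 0.725, 0.55833…, 0.50833…, 0.44167…, 0.375
lx·mx: 0, 0, 2.9, 3.35…, 2.541667…, 1.325…, 1.5 → R0 = 11.616667…
x·lx·mx: 0, 0, 5.8, 10.05…, 10.166667…, 6.625…, 9 → Σ = 41.641667…
T = 41.641667… / 11.616667… = 3.584648… → 3.58

3.58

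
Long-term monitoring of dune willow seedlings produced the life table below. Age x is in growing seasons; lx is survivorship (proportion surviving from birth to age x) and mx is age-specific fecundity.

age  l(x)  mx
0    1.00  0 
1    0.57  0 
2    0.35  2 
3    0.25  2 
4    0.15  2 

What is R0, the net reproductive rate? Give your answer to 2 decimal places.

1.50

lx·mx by age: 0, 0, 0.7, 0.5, 0.3
R0 = Σ lx·mx = 1.5 → 1.50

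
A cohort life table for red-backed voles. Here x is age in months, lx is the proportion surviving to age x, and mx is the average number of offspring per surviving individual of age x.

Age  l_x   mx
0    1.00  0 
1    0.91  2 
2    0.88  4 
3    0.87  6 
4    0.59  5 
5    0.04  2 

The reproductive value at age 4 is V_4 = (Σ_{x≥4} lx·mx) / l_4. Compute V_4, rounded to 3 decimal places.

lx·mx for x ≥ 4: 2.95, 0.08 → sum = 3.03
V_4 = 3.03 / l_4 = 3.03 / 0.59 = 5.135593… → 5.136

5.136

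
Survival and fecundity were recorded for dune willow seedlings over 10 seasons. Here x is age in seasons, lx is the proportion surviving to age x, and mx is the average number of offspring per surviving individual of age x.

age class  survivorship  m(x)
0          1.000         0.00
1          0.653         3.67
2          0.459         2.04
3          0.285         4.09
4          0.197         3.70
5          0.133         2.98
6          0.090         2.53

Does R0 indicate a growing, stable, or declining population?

R0 = Σ lx·mx = 0 + 2.39651 + 0.93636 + 1.16565 + 0.7289 + 0.39634 + 0.2277 = 5.85146
R0 > 1, so the population is growing.

growing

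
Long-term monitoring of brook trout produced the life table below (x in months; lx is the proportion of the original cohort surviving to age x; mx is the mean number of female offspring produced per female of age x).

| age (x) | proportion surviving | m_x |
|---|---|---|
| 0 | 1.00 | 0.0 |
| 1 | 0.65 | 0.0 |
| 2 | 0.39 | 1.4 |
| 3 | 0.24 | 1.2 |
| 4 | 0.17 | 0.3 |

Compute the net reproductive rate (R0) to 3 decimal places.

0.885

lx·mx by age: 0, 0, 0.546, 0.288, 0.051
R0 = Σ lx·mx = 0.885 → 0.885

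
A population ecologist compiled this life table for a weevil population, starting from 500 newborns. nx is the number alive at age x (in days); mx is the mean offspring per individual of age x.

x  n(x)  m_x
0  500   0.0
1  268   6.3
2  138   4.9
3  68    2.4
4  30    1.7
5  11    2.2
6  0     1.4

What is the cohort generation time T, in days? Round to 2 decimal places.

1.48

lx = nx/n0 = nx/500: 1, 0.536, 0.276, 0.136, 0.06, 0.022, 0
lx·mx: 0, 3.3768, 1.3524, 0.3264, 0.102, 0.0484, 0 → R0 = 5.206
x·lx·mx: 0, 3.3768, 2.7048, 0.9792, 0.408, 0.242, 0 → Σ = 7.7108
T = 7.7108 / 5.206 = 1.481137… → 1.48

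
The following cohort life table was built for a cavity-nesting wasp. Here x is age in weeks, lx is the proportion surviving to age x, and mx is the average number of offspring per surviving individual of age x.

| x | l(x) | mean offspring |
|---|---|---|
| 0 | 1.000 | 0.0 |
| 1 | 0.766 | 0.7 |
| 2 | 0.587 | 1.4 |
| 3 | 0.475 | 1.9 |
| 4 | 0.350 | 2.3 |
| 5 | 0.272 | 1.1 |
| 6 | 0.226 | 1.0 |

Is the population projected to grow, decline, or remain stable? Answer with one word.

growing

R0 = Σ lx·mx = 0 + 0.5362 + 0.8218 + 0.9025 + 0.805 + 0.2992 + 0.226 = 3.5907
R0 > 1, so the population is growing.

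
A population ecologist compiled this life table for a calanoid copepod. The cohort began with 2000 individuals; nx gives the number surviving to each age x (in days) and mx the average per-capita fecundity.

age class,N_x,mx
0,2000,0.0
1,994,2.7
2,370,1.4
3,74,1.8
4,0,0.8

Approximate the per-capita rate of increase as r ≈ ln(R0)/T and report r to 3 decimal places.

0.414

lx = nx/n0 = nx/2000: 1, 0.497, 0.185, 0.037, 0
R0 = Σ lx·mx = 0 + 1.3419 + 0.259 + 0.0666 + 0 = 1.6675
Σ x·lx·mx = 2.0597; T = 2.0597/1.6675 = 1.2352…
r ≈ ln(R0)/T = ln(1.6675)/1.2352… = 0.41396… → 0.414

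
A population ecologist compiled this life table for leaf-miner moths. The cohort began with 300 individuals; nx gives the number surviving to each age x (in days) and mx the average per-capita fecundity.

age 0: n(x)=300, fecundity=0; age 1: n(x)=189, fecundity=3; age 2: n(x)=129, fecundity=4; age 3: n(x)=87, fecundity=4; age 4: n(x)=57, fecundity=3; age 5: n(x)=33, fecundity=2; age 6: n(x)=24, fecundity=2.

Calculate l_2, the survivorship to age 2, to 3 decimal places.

l_2 = n_2/n_0 = 129/300 = 0.43 → 0.430

0.430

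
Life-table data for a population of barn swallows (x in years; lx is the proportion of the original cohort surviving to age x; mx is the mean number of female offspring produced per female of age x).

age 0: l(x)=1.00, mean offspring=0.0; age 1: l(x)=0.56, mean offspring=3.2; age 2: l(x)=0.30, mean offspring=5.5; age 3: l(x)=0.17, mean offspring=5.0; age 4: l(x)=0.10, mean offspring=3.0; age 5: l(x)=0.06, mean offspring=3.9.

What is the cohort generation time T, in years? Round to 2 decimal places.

lx·mx: 0, 1.792, 1.65, 0.85, 0.3, 0.234 → R0 = 4.826
x·lx·mx: 0, 1.792, 3.3, 2.55, 1.2, 1.17 → Σ = 10.012
T = 10.012 / 4.826 = 2.074596… → 2.07

2.07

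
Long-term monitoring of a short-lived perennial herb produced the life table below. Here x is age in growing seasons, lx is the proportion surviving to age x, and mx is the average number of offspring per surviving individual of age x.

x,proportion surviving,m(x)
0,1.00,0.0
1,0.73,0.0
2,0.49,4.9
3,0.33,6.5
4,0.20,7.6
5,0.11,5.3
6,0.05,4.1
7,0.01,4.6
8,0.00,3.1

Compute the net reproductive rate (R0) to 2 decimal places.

6.90

lx·mx by age: 0, 0, 2.401, 2.145, 1.52, 0.583, 0.205, 0.046, 0
R0 = Σ lx·mx = 6.9 → 6.90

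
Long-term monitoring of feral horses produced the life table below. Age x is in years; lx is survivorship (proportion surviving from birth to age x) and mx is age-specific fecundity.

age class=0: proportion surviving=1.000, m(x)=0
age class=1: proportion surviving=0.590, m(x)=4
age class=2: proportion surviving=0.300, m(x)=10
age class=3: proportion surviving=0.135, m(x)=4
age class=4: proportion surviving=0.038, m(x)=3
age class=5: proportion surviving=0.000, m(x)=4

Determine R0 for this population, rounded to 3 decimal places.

lx·mx by age: 0, 2.36, 3, 0.54, 0.114, 0
R0 = Σ lx·mx = 6.014 → 6.014

6.014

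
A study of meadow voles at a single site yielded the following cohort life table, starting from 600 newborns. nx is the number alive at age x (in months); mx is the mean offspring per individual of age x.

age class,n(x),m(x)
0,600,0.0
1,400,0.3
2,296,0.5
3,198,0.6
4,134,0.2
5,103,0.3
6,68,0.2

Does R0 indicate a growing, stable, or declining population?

declining

lx = nx/n0 = nx/600: 1, 0.66667…, 0.49333…, 0.33, 0.22333…, 0.17167…, 0.11333…
R0 = Σ lx·mx = 0 + 0.2… + 0.246667… + 0.198 + 0.044667… + 0.0515… + 0.022667… = 0.7635…
R0 < 1, so the population is declining.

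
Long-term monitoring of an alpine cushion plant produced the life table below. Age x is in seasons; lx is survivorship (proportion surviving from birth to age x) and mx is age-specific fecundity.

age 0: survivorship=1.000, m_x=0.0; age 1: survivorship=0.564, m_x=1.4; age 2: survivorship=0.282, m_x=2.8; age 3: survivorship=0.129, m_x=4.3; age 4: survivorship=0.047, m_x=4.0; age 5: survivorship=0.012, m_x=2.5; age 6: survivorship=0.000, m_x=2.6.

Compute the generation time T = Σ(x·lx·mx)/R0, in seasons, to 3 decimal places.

2.098

lx·mx: 0, 0.7896, 0.7896, 0.5547, 0.188, 0.03, 0 → R0 = 2.3519
x·lx·mx: 0, 0.7896, 1.5792, 1.6641, 0.752, 0.15, 0 → Σ = 4.9349
T = 4.9349 / 2.3519 = 2.098261… → 2.098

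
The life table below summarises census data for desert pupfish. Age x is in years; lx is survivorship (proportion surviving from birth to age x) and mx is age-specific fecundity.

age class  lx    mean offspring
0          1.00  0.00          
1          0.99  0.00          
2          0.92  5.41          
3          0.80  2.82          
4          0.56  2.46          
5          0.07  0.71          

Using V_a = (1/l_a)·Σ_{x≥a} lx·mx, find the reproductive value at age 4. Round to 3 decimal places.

2.549

lx·mx for x ≥ 4: 1.3776, 0.0497 → sum = 1.4273
V_4 = 1.4273 / l_4 = 1.4273 / 0.56 = 2.54875 → 2.549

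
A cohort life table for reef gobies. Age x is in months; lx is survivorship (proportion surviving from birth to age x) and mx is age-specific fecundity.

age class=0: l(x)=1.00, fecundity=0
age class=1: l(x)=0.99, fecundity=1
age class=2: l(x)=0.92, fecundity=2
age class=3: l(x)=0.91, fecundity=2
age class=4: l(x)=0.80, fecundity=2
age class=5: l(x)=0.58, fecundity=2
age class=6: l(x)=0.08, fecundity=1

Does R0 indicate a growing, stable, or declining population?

growing

R0 = Σ lx·mx = 0 + 0.99 + 1.84 + 1.82 + 1.6 + 1.16 + 0.08 = 7.49
R0 > 1, so the population is growing.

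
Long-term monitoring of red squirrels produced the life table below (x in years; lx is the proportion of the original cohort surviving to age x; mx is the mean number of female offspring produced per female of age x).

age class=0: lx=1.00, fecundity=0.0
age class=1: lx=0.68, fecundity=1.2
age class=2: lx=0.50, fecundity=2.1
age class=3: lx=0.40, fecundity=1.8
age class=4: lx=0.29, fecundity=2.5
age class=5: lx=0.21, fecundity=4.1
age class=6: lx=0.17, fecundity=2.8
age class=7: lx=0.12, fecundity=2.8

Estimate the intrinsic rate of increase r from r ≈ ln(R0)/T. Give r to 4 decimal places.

R0 = Σ lx·mx = 0 + 0.816 + 1.05 + 0.72 + 0.725 + 0.861 + 0.476 + 0.336 = 4.984
Σ x·lx·mx = 17.489; T = 17.489/4.984 = 3.50903…
r ≈ ln(R0)/T = ln(4.984)/3.50903… = 0.457743… → 0.4577

0.4577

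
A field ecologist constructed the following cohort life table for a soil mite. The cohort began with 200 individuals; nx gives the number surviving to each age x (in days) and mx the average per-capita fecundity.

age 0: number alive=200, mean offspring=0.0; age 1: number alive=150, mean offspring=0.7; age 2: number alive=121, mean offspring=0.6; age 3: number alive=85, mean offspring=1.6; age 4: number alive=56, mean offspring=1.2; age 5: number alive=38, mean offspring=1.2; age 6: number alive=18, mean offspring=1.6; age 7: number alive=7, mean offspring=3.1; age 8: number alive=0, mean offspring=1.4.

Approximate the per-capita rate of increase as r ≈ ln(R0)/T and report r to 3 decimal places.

lx = nx/n0 = nx/200: 1, 0.75, 0.605, 0.425, 0.28, 0.19, 0.09, 0.035, 0
R0 = Σ lx·mx = 0 + 0.525 + 0.363 + 0.68 + 0.336 + 0.228 + 0.144 + 0.1085 + 0 = 2.3845
Σ x·lx·mx = 7.3985; T = 7.3985/2.3845 = 3.10275…
r ≈ ln(R0)/T = ln(2.3845)/3.10275… = 0.28007… → 0.280

0.280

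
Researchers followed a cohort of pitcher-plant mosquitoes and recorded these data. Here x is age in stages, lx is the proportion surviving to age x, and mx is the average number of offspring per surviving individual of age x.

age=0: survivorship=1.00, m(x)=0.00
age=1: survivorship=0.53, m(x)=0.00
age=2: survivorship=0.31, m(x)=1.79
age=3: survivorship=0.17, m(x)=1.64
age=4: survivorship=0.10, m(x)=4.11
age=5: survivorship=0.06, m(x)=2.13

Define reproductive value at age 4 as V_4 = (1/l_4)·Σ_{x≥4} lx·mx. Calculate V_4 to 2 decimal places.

5.39

lx·mx for x ≥ 4: 0.411, 0.1278 → sum = 0.5388
V_4 = 0.5388 / l_4 = 0.5388 / 0.1 = 5.388 → 5.39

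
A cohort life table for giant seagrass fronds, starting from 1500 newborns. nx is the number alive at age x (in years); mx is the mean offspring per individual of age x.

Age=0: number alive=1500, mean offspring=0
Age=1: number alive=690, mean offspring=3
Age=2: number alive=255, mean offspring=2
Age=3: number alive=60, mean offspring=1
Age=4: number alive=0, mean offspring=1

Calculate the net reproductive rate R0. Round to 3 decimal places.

1.760

lx = nx/n0 = nx/1500: 1, 0.46, 0.17, 0.04, 0
lx·mx by age: 0, 1.38, 0.34, 0.04, 0
R0 = Σ lx·mx = 1.76 → 1.760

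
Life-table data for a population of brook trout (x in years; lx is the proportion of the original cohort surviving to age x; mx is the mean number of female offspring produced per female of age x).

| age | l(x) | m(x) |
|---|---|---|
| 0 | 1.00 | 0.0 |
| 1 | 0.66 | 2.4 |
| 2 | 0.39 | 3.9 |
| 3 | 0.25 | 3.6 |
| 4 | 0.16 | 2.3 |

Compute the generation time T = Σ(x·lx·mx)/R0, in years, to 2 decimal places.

lx·mx: 0, 1.584, 1.521, 0.9, 0.368 → R0 = 4.373
x·lx·mx: 0, 1.584, 3.042, 2.7, 1.472 → Σ = 8.798
T = 8.798 / 4.373 = 2.011891… → 2.01

2.01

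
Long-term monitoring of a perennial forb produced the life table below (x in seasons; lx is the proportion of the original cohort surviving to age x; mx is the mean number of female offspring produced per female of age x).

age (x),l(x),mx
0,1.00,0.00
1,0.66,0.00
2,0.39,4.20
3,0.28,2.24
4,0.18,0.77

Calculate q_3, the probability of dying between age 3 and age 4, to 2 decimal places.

q_3 = (l_3 − l_4) / l_3 = (0.28 − 0.18) / 0.28
     = 0.1 / 0.28 = 0.357143… → 0.36

0.36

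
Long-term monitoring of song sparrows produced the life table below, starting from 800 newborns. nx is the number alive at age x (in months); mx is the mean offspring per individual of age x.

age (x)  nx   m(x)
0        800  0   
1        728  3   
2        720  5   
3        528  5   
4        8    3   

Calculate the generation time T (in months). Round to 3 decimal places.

lx = nx/n0 = nx/800: 1, 0.91, 0.9, 0.66, 0.01
lx·mx: 0, 2.73, 4.5, 3.3, 0.03 → R0 = 10.56
x·lx·mx: 0, 2.73, 9, 9.9, 0.12 → Σ = 21.75
T = 21.75 / 10.56 = 2.059659… → 2.060

2.060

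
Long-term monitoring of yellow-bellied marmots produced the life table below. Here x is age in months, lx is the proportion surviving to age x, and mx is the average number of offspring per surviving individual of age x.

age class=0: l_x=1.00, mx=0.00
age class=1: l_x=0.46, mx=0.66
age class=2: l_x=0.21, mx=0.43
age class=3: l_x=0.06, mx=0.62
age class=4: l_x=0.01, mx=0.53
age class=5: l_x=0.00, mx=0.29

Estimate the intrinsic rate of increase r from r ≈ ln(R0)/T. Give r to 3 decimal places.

R0 = Σ lx·mx = 0 + 0.3036 + 0.0903 + 0.0372 + 0.0053 + 0 = 0.4364
Σ x·lx·mx = 0.617; T = 0.617/0.4364 = 1.41384…
r ≈ ln(R0)/T = ln(0.4364)/1.41384… = -0.58648… → -0.586

-0.586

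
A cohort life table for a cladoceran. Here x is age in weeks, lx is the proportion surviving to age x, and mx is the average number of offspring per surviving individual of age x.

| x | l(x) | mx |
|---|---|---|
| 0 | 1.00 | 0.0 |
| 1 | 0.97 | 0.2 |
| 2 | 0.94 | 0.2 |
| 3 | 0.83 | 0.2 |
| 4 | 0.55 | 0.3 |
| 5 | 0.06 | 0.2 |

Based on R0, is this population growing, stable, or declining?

declining

R0 = Σ lx·mx = 0 + 0.194 + 0.188 + 0.166 + 0.165 + 0.012 = 0.725
R0 < 1, so the population is declining.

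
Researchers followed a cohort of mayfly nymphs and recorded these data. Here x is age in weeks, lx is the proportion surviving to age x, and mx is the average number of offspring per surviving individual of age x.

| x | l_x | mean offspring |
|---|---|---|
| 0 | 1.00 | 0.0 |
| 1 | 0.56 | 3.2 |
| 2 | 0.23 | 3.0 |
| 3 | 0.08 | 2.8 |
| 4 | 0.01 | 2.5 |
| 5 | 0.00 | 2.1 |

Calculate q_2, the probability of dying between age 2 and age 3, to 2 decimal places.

0.65

q_2 = (l_2 − l_3) / l_2 = (0.23 − 0.08) / 0.23
     = 0.15 / 0.23 = 0.652174… → 0.65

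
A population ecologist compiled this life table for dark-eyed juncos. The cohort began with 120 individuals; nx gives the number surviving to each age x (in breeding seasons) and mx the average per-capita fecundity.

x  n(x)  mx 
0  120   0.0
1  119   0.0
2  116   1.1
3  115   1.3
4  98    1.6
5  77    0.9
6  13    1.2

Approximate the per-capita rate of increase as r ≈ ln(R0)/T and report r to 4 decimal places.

lx = nx/n0 = nx/120: 1, 0.99167…, 0.96667…, 0.95833…, 0.81667…, 0.64167…, 0.10833…
R0 = Σ lx·mx = 0 + 0 + 1.06333… + 1.24583… + 1.30667… + 0.5775… + 0.13… = 4.323333…
Σ x·lx·mx = 14.758333…; T = 14.758333…/4.323333… = 3.41365…
r ≈ ln(R0)/T = ln(4.323333…)/3.41365… = 0.428875… → 0.4289

0.4289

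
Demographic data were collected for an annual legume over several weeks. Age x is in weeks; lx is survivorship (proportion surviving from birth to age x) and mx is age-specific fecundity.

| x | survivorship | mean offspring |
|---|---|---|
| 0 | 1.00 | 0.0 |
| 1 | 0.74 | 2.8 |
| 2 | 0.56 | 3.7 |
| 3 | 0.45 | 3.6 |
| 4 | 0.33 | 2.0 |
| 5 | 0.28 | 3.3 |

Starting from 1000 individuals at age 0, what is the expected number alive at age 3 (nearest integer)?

Expected survivors = N0 · l_3 = 1000 × 0.45 = 450 → 450

450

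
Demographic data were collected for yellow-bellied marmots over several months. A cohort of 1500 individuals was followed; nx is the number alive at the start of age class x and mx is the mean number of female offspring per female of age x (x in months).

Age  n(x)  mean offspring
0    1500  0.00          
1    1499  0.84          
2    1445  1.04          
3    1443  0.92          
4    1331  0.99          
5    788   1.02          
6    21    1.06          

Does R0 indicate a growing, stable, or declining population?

growing

lx = nx/n0 = nx/1500: 1, 0.99933…, 0.96333…, 0.962, 0.88733…, 0.52533…, 0.014
R0 = Σ lx·mx = 0 + 0.83944… + 1.001867… + 0.88504 + 0.87846… + 0.53584… + 0.01484 = 4.155487…
R0 > 1, so the population is growing.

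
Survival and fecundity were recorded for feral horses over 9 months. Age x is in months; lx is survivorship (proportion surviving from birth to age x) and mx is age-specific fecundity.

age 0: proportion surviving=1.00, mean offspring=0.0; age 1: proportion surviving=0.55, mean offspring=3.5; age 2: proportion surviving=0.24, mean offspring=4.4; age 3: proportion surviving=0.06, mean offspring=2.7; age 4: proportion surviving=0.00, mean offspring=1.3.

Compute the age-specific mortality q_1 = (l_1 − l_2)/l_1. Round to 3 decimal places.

q_1 = (l_1 − l_2) / l_1 = (0.55 − 0.24) / 0.55
     = 0.31 / 0.55 = 0.563636… → 0.564

0.564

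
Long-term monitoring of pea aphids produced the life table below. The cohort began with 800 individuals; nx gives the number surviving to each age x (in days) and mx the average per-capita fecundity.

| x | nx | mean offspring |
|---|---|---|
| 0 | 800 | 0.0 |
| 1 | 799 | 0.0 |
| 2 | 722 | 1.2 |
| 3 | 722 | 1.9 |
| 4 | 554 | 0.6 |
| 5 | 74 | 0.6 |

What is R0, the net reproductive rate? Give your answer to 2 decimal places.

lx = nx/n0 = nx/800: 1, 0.99875, 0.9025, 0.9025, 0.6925, 0.0925
lx·mx by age: 0, 0, 1.083, 1.71475, 0.4155, 0.0555
R0 = Σ lx·mx = 3.26875 → 3.27

3.27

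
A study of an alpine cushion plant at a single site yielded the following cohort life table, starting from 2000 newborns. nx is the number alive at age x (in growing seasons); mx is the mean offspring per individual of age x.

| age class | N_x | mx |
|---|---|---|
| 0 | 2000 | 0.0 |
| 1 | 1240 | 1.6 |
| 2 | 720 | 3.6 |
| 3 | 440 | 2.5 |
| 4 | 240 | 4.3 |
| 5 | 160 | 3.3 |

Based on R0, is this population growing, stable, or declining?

growing

lx = nx/n0 = nx/2000: 1, 0.62, 0.36, 0.22, 0.12, 0.08
R0 = Σ lx·mx = 0 + 0.992 + 1.296 + 0.55 + 0.516 + 0.264 = 3.618
R0 > 1, so the population is growing.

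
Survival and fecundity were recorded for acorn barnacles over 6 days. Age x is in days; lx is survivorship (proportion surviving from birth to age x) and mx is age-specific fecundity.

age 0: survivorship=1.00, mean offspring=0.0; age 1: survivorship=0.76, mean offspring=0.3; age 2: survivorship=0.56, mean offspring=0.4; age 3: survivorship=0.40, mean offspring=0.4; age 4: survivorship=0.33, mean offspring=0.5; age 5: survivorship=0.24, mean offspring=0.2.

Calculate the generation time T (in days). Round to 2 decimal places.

2.49

lx·mx: 0, 0.228, 0.224, 0.16, 0.165, 0.048 → R0 = 0.825
x·lx·mx: 0, 0.228, 0.448, 0.48, 0.66, 0.24 → Σ = 2.056
T = 2.056 / 0.825 = 2.492121… → 2.49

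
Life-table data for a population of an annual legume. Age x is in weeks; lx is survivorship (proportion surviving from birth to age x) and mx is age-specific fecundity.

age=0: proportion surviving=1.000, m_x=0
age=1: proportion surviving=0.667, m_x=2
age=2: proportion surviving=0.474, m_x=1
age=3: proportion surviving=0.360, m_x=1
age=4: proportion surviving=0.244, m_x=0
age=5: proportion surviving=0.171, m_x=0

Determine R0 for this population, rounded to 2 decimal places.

2.17

lx·mx by age: 0, 1.334, 0.474, 0.36, 0, 0
R0 = Σ lx·mx = 2.168 → 2.17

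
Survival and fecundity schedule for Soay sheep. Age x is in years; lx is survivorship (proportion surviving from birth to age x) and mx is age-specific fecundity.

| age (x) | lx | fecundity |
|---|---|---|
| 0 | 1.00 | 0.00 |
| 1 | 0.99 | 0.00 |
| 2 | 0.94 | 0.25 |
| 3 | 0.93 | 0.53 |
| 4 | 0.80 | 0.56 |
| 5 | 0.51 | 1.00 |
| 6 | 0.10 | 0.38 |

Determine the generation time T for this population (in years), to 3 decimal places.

lx·mx: 0, 0, 0.235, 0.4929, 0.448, 0.51, 0.038 → R0 = 1.7239
x·lx·mx: 0, 0, 0.47, 1.4787, 1.792, 2.55, 0.228 → Σ = 6.5187
T = 6.5187 / 1.7239 = 3.781368… → 3.781

3.781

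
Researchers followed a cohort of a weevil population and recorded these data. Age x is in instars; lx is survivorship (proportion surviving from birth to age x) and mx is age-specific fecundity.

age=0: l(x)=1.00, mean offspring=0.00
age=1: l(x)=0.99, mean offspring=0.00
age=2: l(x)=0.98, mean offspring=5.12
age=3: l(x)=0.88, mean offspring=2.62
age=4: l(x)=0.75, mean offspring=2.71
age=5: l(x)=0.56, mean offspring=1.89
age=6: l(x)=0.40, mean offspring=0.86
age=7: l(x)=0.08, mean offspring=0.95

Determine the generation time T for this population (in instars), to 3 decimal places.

lx·mx: 0, 0, 5.0176, 2.3056, 2.0325, 1.0584, 0.344, 0.076 → R0 = 10.8341
x·lx·mx: 0, 0, 10.0352, 6.9168, 8.13, 5.292, 2.064, 0.532 → Σ = 32.97
T = 32.97 / 10.8341 = 3.043169… → 3.043

3.043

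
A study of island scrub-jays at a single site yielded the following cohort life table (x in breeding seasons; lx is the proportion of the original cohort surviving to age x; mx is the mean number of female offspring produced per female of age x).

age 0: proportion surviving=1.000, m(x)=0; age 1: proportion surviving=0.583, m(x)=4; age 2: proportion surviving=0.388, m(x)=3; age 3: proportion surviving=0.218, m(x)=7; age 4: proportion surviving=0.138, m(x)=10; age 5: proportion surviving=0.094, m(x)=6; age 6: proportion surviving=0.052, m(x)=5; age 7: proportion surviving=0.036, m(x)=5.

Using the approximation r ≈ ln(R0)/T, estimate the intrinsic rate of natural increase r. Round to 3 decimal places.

R0 = Σ lx·mx = 0 + 2.332 + 1.164 + 1.526 + 1.38 + 0.564 + 0.26 + 0.18 = 7.406
Σ x·lx·mx = 20.398; T = 20.398/7.406 = 2.75425…
r ≈ ln(R0)/T = ln(7.406)/2.75425… = 0.72698… → 0.727

0.727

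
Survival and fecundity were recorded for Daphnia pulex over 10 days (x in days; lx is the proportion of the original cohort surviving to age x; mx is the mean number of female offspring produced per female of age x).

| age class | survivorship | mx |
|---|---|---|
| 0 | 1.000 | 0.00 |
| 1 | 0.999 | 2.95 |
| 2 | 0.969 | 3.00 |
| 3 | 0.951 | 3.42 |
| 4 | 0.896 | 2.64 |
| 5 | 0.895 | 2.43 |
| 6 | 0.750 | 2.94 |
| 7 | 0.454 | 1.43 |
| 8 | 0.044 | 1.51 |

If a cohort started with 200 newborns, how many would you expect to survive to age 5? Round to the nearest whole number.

Expected survivors = N0 · l_5 = 200 × 0.895 = 179 → 179

179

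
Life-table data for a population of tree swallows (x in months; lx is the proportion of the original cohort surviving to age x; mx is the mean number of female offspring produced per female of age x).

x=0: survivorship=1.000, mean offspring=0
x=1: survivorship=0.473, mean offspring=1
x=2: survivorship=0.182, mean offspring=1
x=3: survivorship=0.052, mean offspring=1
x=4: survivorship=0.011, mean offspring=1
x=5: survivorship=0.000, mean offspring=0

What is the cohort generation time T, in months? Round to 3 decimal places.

1.444

lx·mx: 0, 0.473, 0.182, 0.052, 0.011, 0 → R0 = 0.718
x·lx·mx: 0, 0.473, 0.364, 0.156, 0.044, 0 → Σ = 1.037
T = 1.037 / 0.718 = 1.44429… → 1.444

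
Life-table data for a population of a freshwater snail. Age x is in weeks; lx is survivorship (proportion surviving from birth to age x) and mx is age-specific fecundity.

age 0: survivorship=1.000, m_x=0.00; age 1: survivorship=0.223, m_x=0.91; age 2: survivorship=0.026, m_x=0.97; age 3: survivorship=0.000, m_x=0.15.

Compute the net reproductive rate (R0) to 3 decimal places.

lx·mx by age: 0, 0.20293, 0.02522, 0
R0 = Σ lx·mx = 0.22815 → 0.228

0.228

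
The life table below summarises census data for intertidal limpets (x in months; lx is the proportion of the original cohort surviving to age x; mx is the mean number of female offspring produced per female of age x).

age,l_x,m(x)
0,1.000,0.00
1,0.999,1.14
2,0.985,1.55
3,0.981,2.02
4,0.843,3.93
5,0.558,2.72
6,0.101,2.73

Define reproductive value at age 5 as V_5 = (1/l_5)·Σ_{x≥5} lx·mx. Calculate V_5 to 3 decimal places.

lx·mx for x ≥ 5: 1.51776, 0.27573 → sum = 1.79349
V_5 = 1.79349 / l_5 = 1.79349 / 0.558 = 3.21414… → 3.214

3.214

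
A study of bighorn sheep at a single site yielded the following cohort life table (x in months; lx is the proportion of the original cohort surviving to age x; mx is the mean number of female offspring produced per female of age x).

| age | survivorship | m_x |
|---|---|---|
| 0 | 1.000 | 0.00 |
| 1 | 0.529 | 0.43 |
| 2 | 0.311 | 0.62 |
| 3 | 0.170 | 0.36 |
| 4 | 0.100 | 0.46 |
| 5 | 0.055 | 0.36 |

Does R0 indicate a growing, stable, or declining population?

R0 = Σ lx·mx = 0 + 0.22747 + 0.19282 + 0.0612 + 0.046 + 0.0198 = 0.54729
R0 < 1, so the population is declining.

declining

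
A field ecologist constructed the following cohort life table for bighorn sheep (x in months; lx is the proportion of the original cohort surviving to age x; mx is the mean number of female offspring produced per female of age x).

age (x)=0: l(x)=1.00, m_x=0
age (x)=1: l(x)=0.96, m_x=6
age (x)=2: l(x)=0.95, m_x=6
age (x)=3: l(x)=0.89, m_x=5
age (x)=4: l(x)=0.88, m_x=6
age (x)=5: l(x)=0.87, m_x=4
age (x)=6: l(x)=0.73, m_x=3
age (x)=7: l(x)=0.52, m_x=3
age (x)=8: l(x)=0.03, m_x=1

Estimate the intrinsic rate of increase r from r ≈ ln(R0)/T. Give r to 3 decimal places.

R0 = Σ lx·mx = 0 + 5.76 + 5.7 + 4.45 + 5.28 + 3.48 + 2.19 + 1.56 + 0.03 = 28.45
Σ x·lx·mx = 93.33; T = 93.33/28.45 = 3.28049…
r ≈ ln(R0)/T = ln(28.45)/3.28049… = 1.02062… → 1.021

1.021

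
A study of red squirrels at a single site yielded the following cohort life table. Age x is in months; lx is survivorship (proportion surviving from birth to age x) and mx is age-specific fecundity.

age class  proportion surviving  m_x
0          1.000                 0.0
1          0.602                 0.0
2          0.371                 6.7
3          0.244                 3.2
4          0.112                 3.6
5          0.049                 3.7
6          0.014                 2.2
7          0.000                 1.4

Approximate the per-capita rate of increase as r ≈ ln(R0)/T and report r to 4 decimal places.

R0 = Σ lx·mx = 0 + 0 + 2.4857 + 0.7808 + 0.4032 + 0.1813 + 0.0308 + 0 = 3.8818
Σ x·lx·mx = 10.0179; T = 10.0179/3.8818 = 2.58074…
r ≈ ln(R0)/T = ln(3.8818)/2.58074… = 0.525547… → 0.5255

0.5255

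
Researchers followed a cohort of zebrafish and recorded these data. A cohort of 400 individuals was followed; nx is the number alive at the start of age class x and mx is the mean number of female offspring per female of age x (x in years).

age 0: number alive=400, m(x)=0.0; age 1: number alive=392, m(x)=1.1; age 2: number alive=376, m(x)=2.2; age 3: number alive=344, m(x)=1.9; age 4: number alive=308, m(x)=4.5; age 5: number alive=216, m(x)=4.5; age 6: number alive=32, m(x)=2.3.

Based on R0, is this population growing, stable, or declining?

lx = nx/n0 = nx/400: 1, 0.98, 0.94, 0.86, 0.77, 0.54, 0.08
R0 = Σ lx·mx = 0 + 1.078 + 2.068 + 1.634 + 3.465 + 2.43 + 0.184 = 10.859
R0 > 1, so the population is growing.

growing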